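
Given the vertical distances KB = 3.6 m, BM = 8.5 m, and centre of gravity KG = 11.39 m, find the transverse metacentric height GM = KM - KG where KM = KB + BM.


Formula: GM = KB + BM - KG
Step 1 — KM = KB + BM = 3.6 + 8.5 = 12.1 m
Step 2 — GM = KM - KG = 12.1 - 11.39 = 0.71 m

0.71 m


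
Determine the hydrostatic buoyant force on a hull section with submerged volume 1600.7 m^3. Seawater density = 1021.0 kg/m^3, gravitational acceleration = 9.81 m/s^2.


Formula: Fb = rho * g * V
Substituting: Fb = 1021.0 * 9.81 * 1600.7
Intermediate: 1021.0 * 9.81 = 10016.01
Result: Fb = 10016.01 * 1600.7 ≈ 16033000 N (5 s.f.)

16033000 N


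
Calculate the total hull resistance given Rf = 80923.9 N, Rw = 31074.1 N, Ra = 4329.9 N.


Formula: Rt = Rf + Rw + Ra
Substituting: Rt = 80923.9 + 31074.1 + 4329.9
Result: Rt = 116327.9 N

116327.9 N


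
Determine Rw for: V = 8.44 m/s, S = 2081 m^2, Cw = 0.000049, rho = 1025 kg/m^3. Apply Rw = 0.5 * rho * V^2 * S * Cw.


Formula: Rw = 0.5 * rho * V^2 * S * Cw
Step 1 — V^2 = 8.44^2 = 71.2336
Step 2 — 0.5 * rho * V^2 = 0.5 * 1025 * 71.2336 = 36507.22
Step 3 — Rw = 36507.22 * 2081 * 0.000049 ≈ 3722.6 N (5 s.f.)

3722.6 N


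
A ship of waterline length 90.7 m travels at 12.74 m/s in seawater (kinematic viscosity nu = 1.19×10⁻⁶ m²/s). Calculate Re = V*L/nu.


Formula: Re = V * L / nu
Step 1 — V * L = 12.74 * 90.7 = 1155.518 m^2/s
Step 2 — Re = 1155.518 / 1.19e-6 = 9.71e+08

9.71e+08


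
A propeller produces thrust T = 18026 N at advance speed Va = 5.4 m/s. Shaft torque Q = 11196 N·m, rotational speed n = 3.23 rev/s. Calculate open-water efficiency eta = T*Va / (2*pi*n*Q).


Formula: eta = T * Va / (2 * pi * n * Q)
Step 1 — numerator = T * Va = 18026 * 5.4 = 97340.4
Step 2 — 2 * pi * n = 2 * pi * 3.23 = 20.294689
Step 3 — denominator = 20.294689 * 11196 = 227219.34
Step 4 — eta = 97340.4 / 227219.34 ≈ 0.42840 (5 s.f.)

0.42840


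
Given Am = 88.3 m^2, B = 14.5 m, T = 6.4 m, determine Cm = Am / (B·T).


Formula: Cm = Am / (B * T)
Step 1 — B * T = 14.5 * 6.4 = 92.8 m^2
Step 2 — Cm = 88.3 / 92.8 ≈ 0.95151 (5 s.f.)

0.95151


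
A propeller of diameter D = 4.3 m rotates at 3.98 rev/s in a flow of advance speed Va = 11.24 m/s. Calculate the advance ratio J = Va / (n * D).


Formula: J = Va / (n * D)
Step 1 — n * D = 3.98 * 4.3 = 17.114
Step 2 — J = 11.24 / 17.114 ≈ 0.65677 (5 s.f.)

0.65677


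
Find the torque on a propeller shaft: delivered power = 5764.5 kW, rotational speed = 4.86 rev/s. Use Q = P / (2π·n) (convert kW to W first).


Formula: Q = P_W / (2 * pi * n)
Step 1 — P_W = 5764.5 kW * 1000 = 5764500.0 W
Step 2 — 2 * pi * n = 2 * pi * 4.86 = 30.536281
Step 3 — Q = 5764500.0 / 30.536281 ≈ 188780 N·m (5 s.f.)

188780 N·m


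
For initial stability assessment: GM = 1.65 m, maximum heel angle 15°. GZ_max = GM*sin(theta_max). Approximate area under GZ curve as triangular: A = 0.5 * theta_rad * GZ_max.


Formula: GZ_max = GM * sin(theta); Area = 0.5 * theta_rad * GZ_max
Step 1 — GZ_max = 1.65 * sin(15°) = 1.65 * 0.258819 = 0.427051 m
Step 2 — theta_rad = 15 * pi/180 = 0.261799 rad
Step 3 — Area = 0.5 * 0.261799 * 0.427051 ≈ 0.055901 m·rad (5 s.f.)

0.055901 m·rad


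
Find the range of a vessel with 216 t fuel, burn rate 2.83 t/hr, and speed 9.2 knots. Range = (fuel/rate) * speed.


Formula: endurance = fuel / rate; range = endurance * speed
Step 1 — endurance = 216 / 2.83 = 76.3251 hours
Step 2 — range = 76.3251 * 9.2 ≈ 702.19 nautical miles (5 s.f.)

702.19 NM


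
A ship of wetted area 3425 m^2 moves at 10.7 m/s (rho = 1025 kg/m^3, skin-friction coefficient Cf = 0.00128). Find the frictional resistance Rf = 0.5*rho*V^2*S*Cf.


Formula: Rf = 0.5 * rho * V^2 * S * Cf
Step 1 — V^2 = 10.7^2 = 114.49
Step 2 — 0.5 * rho * V^2 = 0.5 * 1025 * 114.49 = 58676.125
Step 3 — Rf = 58676.125 * 3425 * 0.00128 ≈ 257240 N (5 s.f.)

257240 N


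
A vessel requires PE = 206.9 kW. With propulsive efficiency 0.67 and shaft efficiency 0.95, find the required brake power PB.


Formula: PB = PE / (eta_D * eta_S)
Step 1 — combined efficiency = eta_D * eta_S = 0.67 * 0.95 = 0.6365
Step 2 — PB = 206.9 / 0.6365 ≈ 325.06 kW (5 s.f.)

325.06 kW


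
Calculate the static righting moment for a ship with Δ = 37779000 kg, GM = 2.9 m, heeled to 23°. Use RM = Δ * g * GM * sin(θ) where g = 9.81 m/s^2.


Formula: GZ = GM * sin(theta); RM = disp * g * GZ
Step 1 — GZ = 2.9 * sin(23°) = 2.9 * 0.390731 = 1.13312 m
Step 2 — RM = 37779000 * 9.81 * 1.13312 ≈ 419950000 N·m (5 s.f.)

419950000 N·m


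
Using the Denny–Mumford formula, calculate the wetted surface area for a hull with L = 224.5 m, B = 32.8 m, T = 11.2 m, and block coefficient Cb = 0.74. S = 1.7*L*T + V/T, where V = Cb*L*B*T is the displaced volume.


Formula: S = 1.7*L*T + V/T with V = Cb*L*B*T, i.e. S = L * (1.7*T + Cb*B)
Step 1 — 1.7*T = 1.7 * 11.2 = 19.04 m
Step 2 — Cb*B = 0.74 * 32.8 = 24.272 m
Step 3 — 1.7*T + Cb*B = 19.04 + 24.272 = 43.312 m
Step 4 — S = 224.5 * 43.312 ≈ 9723.5 m^2 (5 s.f.)

9723.5 m^2


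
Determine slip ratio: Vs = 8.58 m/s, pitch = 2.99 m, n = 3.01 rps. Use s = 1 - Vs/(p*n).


Formula: s = 1 - Vs / (p * n)
Step 1 — p * n = 2.99 * 3.01 = 8.9999
Step 2 — Vs / (p*n) = 8.58 / 8.9999 = 0.953344 (6 d.p.)
Step 3 — s = 1 - 0.953344 = 0.046656

0.046656


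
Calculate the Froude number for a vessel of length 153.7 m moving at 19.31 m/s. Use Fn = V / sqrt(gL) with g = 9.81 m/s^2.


Formula: Fn = V / sqrt(g * L)
Step 1 — g * L = 9.81 * 153.7 = 1507.797
Step 2 — sqrt(g * L) = sqrt(1507.797) = 38.830362
Step 3 — Fn = 19.31 / 38.830362 ≈ 0.49729 (5 s.f.)

0.49729


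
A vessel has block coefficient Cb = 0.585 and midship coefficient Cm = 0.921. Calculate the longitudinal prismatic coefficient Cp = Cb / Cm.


Formula: Cp = Cb / Cm
Substituting: Cp = 0.585 / 0.921
Result: Cp ≈ 0.63518 (5 s.f.)

0.63518


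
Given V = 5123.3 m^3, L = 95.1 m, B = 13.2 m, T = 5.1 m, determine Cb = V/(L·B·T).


Formula: Cb = V / (L * B * T)
Step 1 — L * B * T = 95.1 * 13.2 * 5.1 = 6402.132 m^3
Step 2 — Cb = 5123.3 / 6402.132 ≈ 0.80025 (5 s.f.)

0.80025


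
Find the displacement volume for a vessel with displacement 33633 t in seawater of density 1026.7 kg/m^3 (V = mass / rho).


Formula: V = mass / rho
Step 1 — convert tonnes to kg: 33633 t * 1000 = 33633000 kg
Step 2 — V = 33633000 / 1026.7 ≈ 32758 m^3 (5 s.f.)

32758 m^3


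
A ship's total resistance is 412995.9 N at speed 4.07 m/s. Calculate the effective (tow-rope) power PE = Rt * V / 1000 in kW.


Formula: PE = Rt * V / 1000 (kW)
Step 1 — PE (W) = 412995.9 * 4.07 = 1680893.313 W
Step 2 — PE (kW) = 1680893.313 / 1000 ≈ 1680.9 kW (5 s.f.)

1680.9 kW


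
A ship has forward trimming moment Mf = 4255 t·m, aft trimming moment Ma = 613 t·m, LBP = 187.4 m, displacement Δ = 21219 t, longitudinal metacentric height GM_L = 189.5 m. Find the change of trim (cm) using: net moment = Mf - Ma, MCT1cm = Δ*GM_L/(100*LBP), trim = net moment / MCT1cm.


Formula: net trimming moment = Mf - Ma; MCT1cm = Δ*GM_L/(100*LBP); trim = net moment / MCT1cm
Step 1 — net trimming moment = 4255 - 613 = 3642 t·m
Step 2 — MCT1cm = 21219 * 189.5 / (100 * 187.4) = 214.5678 t·m/cm
Step 3 — trim = 3642 / 214.5678 ≈ 16.974 cm (5 s.f.)

16.974 cm


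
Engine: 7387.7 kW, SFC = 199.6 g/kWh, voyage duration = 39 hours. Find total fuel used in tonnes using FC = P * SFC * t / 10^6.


Formula: FC (tonnes) = P * SFC * t / 1,000,000
Step 1 — P * SFC * t = 7387.7 * 199.6 * 39 = 57508811.88 g
Step 2 — FC (tonnes) = 57508811.88 / 1,000,000 ≈ 57.509 tonnes (5 s.f.)

57.509 tonnes


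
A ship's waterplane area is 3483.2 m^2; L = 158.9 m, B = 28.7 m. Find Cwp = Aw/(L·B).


Formula: Cwp = Aw / (L * B)
Step 1 — L * B = 158.9 * 28.7 = 4560.43 m^2
Step 2 — Cwp = 3483.2 / 4560.43 ≈ 0.76379 (5 s.f.)

0.76379


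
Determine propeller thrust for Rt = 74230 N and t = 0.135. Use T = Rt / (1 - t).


Formula: T = Rt / (1 - t)
Step 1 — (1 - t) = 1 - 0.135 = 0.865
Step 2 — T = 74230 / 0.865 ≈ 85815 N (5 s.f.)

85815 N


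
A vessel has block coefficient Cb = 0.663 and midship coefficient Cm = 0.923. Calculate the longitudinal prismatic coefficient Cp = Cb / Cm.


Formula: Cp = Cb / Cm
Substituting: Cp = 0.663 / 0.923
Result: Cp ≈ 0.71831 (5 s.f.)

0.71831


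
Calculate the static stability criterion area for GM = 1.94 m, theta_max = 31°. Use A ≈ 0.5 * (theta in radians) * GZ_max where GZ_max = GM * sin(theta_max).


Formula: GZ_max = GM * sin(theta); Area = 0.5 * theta_rad * GZ_max
Step 1 — GZ_max = 1.94 * sin(31°) = 1.94 * 0.515038 = 0.999174 m
Step 2 — theta_rad = 31 * pi/180 = 0.541052 rad
Step 3 — Area = 0.5 * 0.541052 * 0.999174 ≈ 0.27030 m·rad (5 s.f.)

0.27030 m·rad


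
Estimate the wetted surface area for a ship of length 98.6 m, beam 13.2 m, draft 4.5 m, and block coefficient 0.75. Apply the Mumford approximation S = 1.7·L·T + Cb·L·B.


Formula: S = 1.7*L*T + V/T with V = Cb*L*B*T, i.e. S = L * (1.7*T + Cb*B)
Step 1 — 1.7*T = 1.7 * 4.5 = 7.65 m
Step 2 — Cb*B = 0.75 * 13.2 = 9.9 m
Step 3 — 1.7*T + Cb*B = 7.65 + 9.9 = 17.55 m
Step 4 — S = 98.6 * 17.55 ≈ 1730.4 m^2 (5 s.f.)

1730.4 m^2


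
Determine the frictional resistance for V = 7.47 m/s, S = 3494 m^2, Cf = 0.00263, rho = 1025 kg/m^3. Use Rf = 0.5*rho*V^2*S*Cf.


Formula: Rf = 0.5 * rho * V^2 * S * Cf
Step 1 — V^2 = 7.47^2 = 55.8009
Step 2 — 0.5 * rho * V^2 = 0.5 * 1025 * 55.8009 = 28597.96125
Step 3 — Rf = 28597.96125 * 3494 * 0.00263 ≈ 262790 N (5 s.f.)

262790 N


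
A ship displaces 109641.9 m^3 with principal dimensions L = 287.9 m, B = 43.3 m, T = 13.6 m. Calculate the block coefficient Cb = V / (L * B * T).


Formula: Cb = V / (L * B * T)
Step 1 — L * B * T = 287.9 * 43.3 * 13.6 = 169538.552 m^3
Step 2 — Cb = 109641.9 / 169538.552 ≈ 0.64671 (5 s.f.)

0.64671


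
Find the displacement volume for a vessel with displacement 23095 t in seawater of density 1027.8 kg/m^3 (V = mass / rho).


Formula: V = mass / rho
Step 1 — convert tonnes to kg: 23095 t * 1000 = 23095000 kg
Step 2 — V = 23095000 / 1027.8 ≈ 22470 m^3 (5 s.f.)

22470 m^3


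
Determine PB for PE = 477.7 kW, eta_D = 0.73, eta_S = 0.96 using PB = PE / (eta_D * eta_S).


Formula: PB = PE / (eta_D * eta_S)
Step 1 — combined efficiency = eta_D * eta_S = 0.73 * 0.96 = 0.7008
Step 2 — PB = 477.7 / 0.7008 ≈ 681.65 kW (5 s.f.)

681.65 kW


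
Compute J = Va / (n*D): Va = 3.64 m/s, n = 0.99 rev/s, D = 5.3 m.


Formula: J = Va / (n * D)
Step 1 — n * D = 0.99 * 5.3 = 5.247
Step 2 — J = 3.64 / 5.247 ≈ 0.69373 (5 s.f.)

0.69373


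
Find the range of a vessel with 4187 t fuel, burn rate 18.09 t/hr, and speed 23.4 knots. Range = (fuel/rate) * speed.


Formula: endurance = fuel / rate; range = endurance * speed
Step 1 — endurance = 4187 / 18.09 = 231.4538 hours
Step 2 — range = 231.4538 * 23.4 ≈ 5416.0 nautical miles (5 s.f.)

5416.0 NM


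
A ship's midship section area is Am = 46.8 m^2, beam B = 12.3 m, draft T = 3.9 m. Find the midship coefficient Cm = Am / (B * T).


Formula: Cm = Am / (B * T)
Step 1 — B * T = 12.3 * 3.9 = 47.97 m^2
Step 2 — Cm = 46.8 / 47.97 ≈ 0.97561 (5 s.f.)

0.97561


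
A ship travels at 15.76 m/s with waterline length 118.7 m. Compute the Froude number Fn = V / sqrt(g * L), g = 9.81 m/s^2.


Formula: Fn = V / sqrt(g * L)
Step 1 — g * L = 9.81 * 118.7 = 1164.447
Step 2 — sqrt(g * L) = sqrt(1164.447) = 34.123994
Step 3 — Fn = 15.76 / 34.123994 ≈ 0.46185 (5 s.f.)

0.46185


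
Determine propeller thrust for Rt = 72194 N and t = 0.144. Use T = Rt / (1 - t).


Formula: T = Rt / (1 - t)
Step 1 — (1 - t) = 1 - 0.144 = 0.856
Step 2 — T = 72194 / 0.856 ≈ 84339 N (5 s.f.)

84339 N


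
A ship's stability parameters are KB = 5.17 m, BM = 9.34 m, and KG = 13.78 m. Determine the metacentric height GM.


Formula: GM = KB + BM - KG
Step 1 — KM = KB + BM = 5.17 + 9.34 = 14.51 m
Step 2 — GM = KM - KG = 14.51 - 13.78 = 0.73 m

0.73 m


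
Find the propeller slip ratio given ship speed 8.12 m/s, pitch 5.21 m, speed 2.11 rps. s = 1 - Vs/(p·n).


Formula: s = 1 - Vs / (p * n)
Step 1 — p * n = 5.21 * 2.11 = 10.9931
Step 2 — Vs / (p*n) = 8.12 / 10.9931 = 0.738645 (6 d.p.)
Step 3 — s = 1 - 0.738645 = 0.261355

0.261355


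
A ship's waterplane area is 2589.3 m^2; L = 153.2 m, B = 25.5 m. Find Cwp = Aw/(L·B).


Formula: Cwp = Aw / (L * B)
Step 1 — L * B = 153.2 * 25.5 = 3906.6 m^2
Step 2 — Cwp = 2589.3 / 3906.6 ≈ 0.66280 (5 s.f.)

0.66280


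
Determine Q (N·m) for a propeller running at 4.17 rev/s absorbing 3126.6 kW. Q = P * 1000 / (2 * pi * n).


Formula: Q = P_W / (2 * pi * n)
Step 1 — P_W = 3126.6 kW * 1000 = 3126600.0 W
Step 2 — 2 * pi * n = 2 * pi * 4.17 = 26.200883
Step 3 — Q = 3126600.0 / 26.200883 ≈ 119330 N·m (5 s.f.)

119330 N·m


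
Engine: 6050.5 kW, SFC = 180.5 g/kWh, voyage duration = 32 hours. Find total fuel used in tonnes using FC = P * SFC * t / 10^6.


Formula: FC (tonnes) = P * SFC * t / 1,000,000
Step 1 — P * SFC * t = 6050.5 * 180.5 * 32 = 34947688.0 g
Step 2 — FC (tonnes) = 34947688.0 / 1,000,000 ≈ 34.948 tonnes (5 s.f.)

34.948 tonnes


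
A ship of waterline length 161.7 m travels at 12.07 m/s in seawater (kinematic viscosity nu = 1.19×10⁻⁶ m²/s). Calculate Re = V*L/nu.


Formula: Re = V * L / nu
Step 1 — V * L = 12.07 * 161.7 = 1951.719 m^2/s
Step 2 — Re = 1951.719 / 1.19e-6 = 1.64e+09

1.64e+09


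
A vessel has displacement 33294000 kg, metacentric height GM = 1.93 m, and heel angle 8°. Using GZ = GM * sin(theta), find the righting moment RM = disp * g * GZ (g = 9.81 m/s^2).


Formula: GZ = GM * sin(theta); RM = disp * g * GZ
Step 1 — GZ = 1.93 * sin(8°) = 1.93 * 0.139173 = 0.268604 m
Step 2 — RM = 33294000 * 9.81 * 0.268604 ≈ 87730000 N·m (5 s.f.)

87730000 N·m


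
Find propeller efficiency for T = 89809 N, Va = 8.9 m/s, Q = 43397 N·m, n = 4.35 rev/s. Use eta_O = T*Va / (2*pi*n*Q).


Formula: eta = T * Va / (2 * pi * n * Q)
Step 1 — numerator = T * Va = 89809 * 8.9 = 799300.1
Step 2 — 2 * pi * n = 2 * pi * 4.35 = 27.331856
Step 3 — denominator = 27.331856 * 43397 = 1186120.55
Step 4 — eta = 799300.1 / 1186120.55 ≈ 0.67388 (5 s.f.)

0.67388


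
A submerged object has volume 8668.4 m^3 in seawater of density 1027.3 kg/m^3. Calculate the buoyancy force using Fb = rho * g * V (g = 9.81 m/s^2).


Formula: Fb = rho * g * V
Substituting: Fb = 1027.3 * 9.81 * 8668.4
Intermediate: 1027.3 * 9.81 = 10077.813
Result: Fb = 10077.813 * 8668.4 ≈ 87359000 N (5 s.f.)

87359000 N


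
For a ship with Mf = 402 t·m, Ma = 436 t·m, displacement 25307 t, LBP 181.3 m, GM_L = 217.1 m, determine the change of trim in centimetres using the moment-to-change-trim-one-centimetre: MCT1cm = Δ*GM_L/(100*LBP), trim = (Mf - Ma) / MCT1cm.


Formula: net trimming moment = Mf - Ma; MCT1cm = Δ*GM_L/(100*LBP); trim = net moment / MCT1cm
Step 1 — net trimming moment = 402 - 436 = -34 t·m
Step 2 — MCT1cm = 25307 * 217.1 / (100 * 181.3) = 303.0419 t·m/cm
Step 3 — trim = -34 / 303.0419 ≈ -0.11220 cm (5 s.f.)

-0.11220 cm


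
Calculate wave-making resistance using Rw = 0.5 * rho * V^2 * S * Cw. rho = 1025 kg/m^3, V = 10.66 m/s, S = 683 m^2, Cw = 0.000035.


Formula: Rw = 0.5 * rho * V^2 * S * Cw
Step 1 — V^2 = 10.66^2 = 113.6356
Step 2 — 0.5 * rho * V^2 = 0.5 * 1025 * 113.6356 = 58238.245
Step 3 — Rw = 58238.245 * 683 * 0.000035 ≈ 1392.2 N (5 s.f.)

1392.2 N


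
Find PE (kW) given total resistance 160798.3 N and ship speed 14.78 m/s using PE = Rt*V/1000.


Formula: PE = Rt * V / 1000 (kW)
Step 1 — PE (W) = 160798.3 * 14.78 = 2376598.874 W
Step 2 — PE (kW) = 2376598.874 / 1000 ≈ 2376.6 kW (5 s.f.)

2376.6 kW


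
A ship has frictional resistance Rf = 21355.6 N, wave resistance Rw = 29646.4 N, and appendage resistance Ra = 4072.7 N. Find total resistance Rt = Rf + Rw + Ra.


Formula: Rt = Rf + Rw + Ra
Substituting: Rt = 21355.6 + 29646.4 + 4072.7
Result: Rt = 55074.7 N

55074.7 N


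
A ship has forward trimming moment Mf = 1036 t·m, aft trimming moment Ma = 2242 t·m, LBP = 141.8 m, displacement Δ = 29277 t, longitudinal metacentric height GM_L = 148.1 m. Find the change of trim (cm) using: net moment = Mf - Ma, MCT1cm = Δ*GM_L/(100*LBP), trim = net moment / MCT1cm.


Formula: net trimming moment = Mf - Ma; MCT1cm = Δ*GM_L/(100*LBP); trim = net moment / MCT1cm
Step 1 — net trimming moment = 1036 - 2242 = -1206 t·m
Step 2 — MCT1cm = 29277 * 148.1 / (100 * 141.8) = 305.7774 t·m/cm
Step 3 — trim = -1206 / 305.7774 ≈ -3.9440 cm (5 s.f.)

-3.9440 cm


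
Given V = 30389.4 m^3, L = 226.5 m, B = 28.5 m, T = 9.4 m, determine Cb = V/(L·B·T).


Formula: Cb = V / (L * B * T)
Step 1 — L * B * T = 226.5 * 28.5 * 9.4 = 60679.35 m^3
Step 2 — Cb = 30389.4 / 60679.35 ≈ 0.50082 (5 s.f.)

0.50082


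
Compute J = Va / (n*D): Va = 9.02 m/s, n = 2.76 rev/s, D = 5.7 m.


Formula: J = Va / (n * D)
Step 1 — n * D = 2.76 * 5.7 = 15.732
Step 2 — J = 9.02 / 15.732 ≈ 0.57335 (5 s.f.)

0.57335


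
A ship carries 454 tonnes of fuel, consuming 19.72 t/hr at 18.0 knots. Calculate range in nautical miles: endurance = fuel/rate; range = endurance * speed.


Formula: endurance = fuel / rate; range = endurance * speed
Step 1 — endurance = 454 / 19.72 = 23.0223 hours
Step 2 — range = 23.0223 * 18.0 ≈ 414.40 nautical miles (5 s.f.)

414.40 NM


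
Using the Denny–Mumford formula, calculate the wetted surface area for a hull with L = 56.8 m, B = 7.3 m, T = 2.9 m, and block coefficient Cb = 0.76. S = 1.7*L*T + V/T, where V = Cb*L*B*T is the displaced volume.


Formula: S = 1.7*L*T + V/T with V = Cb*L*B*T, i.e. S = L * (1.7*T + Cb*B)
Step 1 — 1.7*T = 1.7 * 2.9 = 4.93 m
Step 2 — Cb*B = 0.76 * 7.3 = 5.548 m
Step 3 — 1.7*T + Cb*B = 4.93 + 5.548 = 10.478 m
Step 4 — S = 56.8 * 10.478 ≈ 595.15 m^2 (5 s.f.)

595.15 m^2


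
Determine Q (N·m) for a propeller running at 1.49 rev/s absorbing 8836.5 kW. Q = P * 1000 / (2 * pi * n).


Formula: Q = P_W / (2 * pi * n)
Step 1 — P_W = 8836.5 kW * 1000 = 8836500.0 W
Step 2 — 2 * pi * n = 2 * pi * 1.49 = 9.361946
Step 3 — Q = 8836500.0 / 9.361946 ≈ 943870 N·m (5 s.f.)

943870 N·m


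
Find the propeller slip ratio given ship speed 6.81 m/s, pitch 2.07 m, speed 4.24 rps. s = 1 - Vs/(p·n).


Formula: s = 1 - Vs / (p * n)
Step 1 — p * n = 2.07 * 4.24 = 8.7768
Step 2 — Vs / (p*n) = 6.81 / 8.7768 = 0.775909 (6 d.p.)
Step 3 — s = 1 - 0.775909 = 0.224091

0.224091


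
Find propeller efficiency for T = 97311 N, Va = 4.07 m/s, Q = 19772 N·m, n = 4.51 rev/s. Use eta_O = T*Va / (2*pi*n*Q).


Formula: eta = T * Va / (2 * pi * n * Q)
Step 1 — numerator = T * Va = 97311 * 4.07 = 396055.77
Step 2 — 2 * pi * n = 2 * pi * 4.51 = 28.337166
Step 3 — denominator = 28.337166 * 19772 = 560282.45
Step 4 — eta = 396055.77 / 560282.45 ≈ 0.70689 (5 s.f.)

0.70689


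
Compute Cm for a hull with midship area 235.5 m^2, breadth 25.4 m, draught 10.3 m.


Formula: Cm = Am / (B * T)
Step 1 — B * T = 25.4 * 10.3 = 261.62 m^2
Step 2 — Cm = 235.5 / 261.62 ≈ 0.90016 (5 s.f.)

0.90016


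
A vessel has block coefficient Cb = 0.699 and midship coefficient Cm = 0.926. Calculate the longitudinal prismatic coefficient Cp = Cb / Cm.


Formula: Cp = Cb / Cm
Substituting: Cp = 0.699 / 0.926
Result: Cp ≈ 0.75486 (5 s.f.)

0.75486


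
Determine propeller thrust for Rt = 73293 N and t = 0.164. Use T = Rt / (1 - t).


Formula: T = Rt / (1 - t)
Step 1 — (1 - t) = 1 - 0.164 = 0.836
Step 2 — T = 73293 / 0.836 ≈ 87671 N (5 s.f.)

87671 N


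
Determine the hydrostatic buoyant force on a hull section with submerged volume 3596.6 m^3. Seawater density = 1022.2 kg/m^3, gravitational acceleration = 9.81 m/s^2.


Formula: Fb = rho * g * V
Substituting: Fb = 1022.2 * 9.81 * 3596.6
Intermediate: 1022.2 * 9.81 = 10027.782
Result: Fb = 10027.782 * 3596.6 ≈ 36066000 N (5 s.f.)

36066000 N


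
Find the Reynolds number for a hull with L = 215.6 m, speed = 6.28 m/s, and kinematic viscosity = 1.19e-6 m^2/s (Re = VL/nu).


Formula: Re = V * L / nu
Step 1 — V * L = 6.28 * 215.6 = 1353.968 m^2/s
Step 2 — Re = 1353.968 / 1.19e-6 = 1.14e+09

1.14e+09


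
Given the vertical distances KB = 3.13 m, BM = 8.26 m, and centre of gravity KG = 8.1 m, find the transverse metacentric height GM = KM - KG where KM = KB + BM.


Formula: GM = KB + BM - KG
Step 1 — KM = KB + BM = 3.13 + 8.26 = 11.39 m
Step 2 — GM = KM - KG = 11.39 - 8.1 = 3.29 m

3.29 m


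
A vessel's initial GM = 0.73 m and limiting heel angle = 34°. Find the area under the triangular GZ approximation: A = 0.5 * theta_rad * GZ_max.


Formula: GZ_max = GM * sin(theta); Area = 0.5 * theta_rad * GZ_max
Step 1 — GZ_max = 0.73 * sin(34°) = 0.73 * 0.559193 = 0.408211 m
Step 2 — theta_rad = 34 * pi/180 = 0.593412 rad
Step 3 — Area = 0.5 * 0.593412 * 0.408211 ≈ 0.12112 m·rad (5 s.f.)

0.12112 m·rad


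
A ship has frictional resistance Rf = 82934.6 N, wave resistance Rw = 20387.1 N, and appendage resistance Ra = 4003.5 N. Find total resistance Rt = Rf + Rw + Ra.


Formula: Rt = Rf + Rw + Ra
Substituting: Rt = 82934.6 + 20387.1 + 4003.5
Result: Rt = 107325.2 N

107325.2 N


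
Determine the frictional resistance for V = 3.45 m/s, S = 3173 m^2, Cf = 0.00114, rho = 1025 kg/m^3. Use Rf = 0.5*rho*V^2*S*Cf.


Formula: Rf = 0.5 * rho * V^2 * S * Cf
Step 1 — V^2 = 3.45^2 = 11.9025
Step 2 — 0.5 * rho * V^2 = 0.5 * 1025 * 11.9025 = 6100.03125
Step 3 — Rf = 6100.03125 * 3173 * 0.00114 ≈ 22065 N (5 s.f.)

22065 N


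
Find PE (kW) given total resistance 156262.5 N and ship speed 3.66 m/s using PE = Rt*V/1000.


Formula: PE = Rt * V / 1000 (kW)
Step 1 — PE (W) = 156262.5 * 3.66 = 571920.75 W
Step 2 — PE (kW) = 571920.75 / 1000 ≈ 571.92 kW (5 s.f.)

571.92 kW


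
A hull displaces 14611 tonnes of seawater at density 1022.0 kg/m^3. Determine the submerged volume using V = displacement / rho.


Formula: V = mass / rho
Step 1 — convert tonnes to kg: 14611 t * 1000 = 14611000 kg
Step 2 — V = 14611000 / 1022.0 ≈ 14296 m^3 (5 s.f.)

14296 m^3


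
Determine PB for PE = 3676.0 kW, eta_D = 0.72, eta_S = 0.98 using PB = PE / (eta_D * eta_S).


Formula: PB = PE / (eta_D * eta_S)
Step 1 — combined efficiency = eta_D * eta_S = 0.72 * 0.98 = 0.7056
Step 2 — PB = 3676.0 / 0.7056 ≈ 5209.8 kW (5 s.f.)

5209.8 kW


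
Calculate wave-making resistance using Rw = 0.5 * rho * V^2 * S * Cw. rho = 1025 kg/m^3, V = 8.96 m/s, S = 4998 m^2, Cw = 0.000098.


Formula: Rw = 0.5 * rho * V^2 * S * Cw
Step 1 — V^2 = 8.96^2 = 80.2816
Step 2 — 0.5 * rho * V^2 = 0.5 * 1025 * 80.2816 = 41144.32
Step 3 — Rw = 41144.32 * 4998 * 0.000098 ≈ 20153 N (5 s.f.)

20153 N


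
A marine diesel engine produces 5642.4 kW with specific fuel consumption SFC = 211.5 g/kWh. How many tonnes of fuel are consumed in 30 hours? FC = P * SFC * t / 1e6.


Formula: FC (tonnes) = P * SFC * t / 1,000,000
Step 1 — P * SFC * t = 5642.4 * 211.5 * 30 = 35801028.0 g
Step 2 — FC (tonnes) = 35801028.0 / 1,000,000 ≈ 35.801 tonnes (5 s.f.)

35.801 tonnes


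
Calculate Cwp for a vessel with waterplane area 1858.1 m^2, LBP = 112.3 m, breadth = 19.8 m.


Formula: Cwp = Aw / (L * B)
Step 1 — L * B = 112.3 * 19.8 = 2223.54 m^2
Step 2 — Cwp = 1858.1 / 2223.54 ≈ 0.83565 (5 s.f.)

0.83565


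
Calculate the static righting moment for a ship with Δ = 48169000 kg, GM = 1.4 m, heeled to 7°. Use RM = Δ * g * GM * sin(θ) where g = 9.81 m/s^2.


Formula: GZ = GM * sin(theta); RM = disp * g * GZ
Step 1 — GZ = 1.4 * sin(7°) = 1.4 * 0.121869 = 0.170617 m
Step 2 — RM = 48169000 * 9.81 * 0.170617 ≈ 80623000 N·m (5 s.f.)

80623000 N·m


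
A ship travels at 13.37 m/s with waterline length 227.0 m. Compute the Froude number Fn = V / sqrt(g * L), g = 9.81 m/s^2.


Formula: Fn = V / sqrt(g * L)
Step 1 — g * L = 9.81 * 227.0 = 2226.87
Step 2 — sqrt(g * L) = sqrt(2226.87) = 47.189723
Step 3 — Fn = 13.37 / 47.189723 ≈ 0.28332 (5 s.f.)

0.28332


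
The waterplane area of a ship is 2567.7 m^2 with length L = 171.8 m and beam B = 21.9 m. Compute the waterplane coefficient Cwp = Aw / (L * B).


Formula: Cwp = Aw / (L * B)
Step 1 — L * B = 171.8 * 21.9 = 3762.42 m^2
Step 2 — Cwp = 2567.7 / 3762.42 ≈ 0.68246 (5 s.f.)

0.68246


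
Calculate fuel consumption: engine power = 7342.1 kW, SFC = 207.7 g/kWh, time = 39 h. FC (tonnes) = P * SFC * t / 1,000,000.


Formula: FC (tonnes) = P * SFC * t / 1,000,000
Step 1 — P * SFC * t = 7342.1 * 207.7 * 39 = 59473212.63 g
Step 2 — FC (tonnes) = 59473212.63 / 1,000,000 ≈ 59.473 tonnes (5 s.f.)

59.473 tonnes


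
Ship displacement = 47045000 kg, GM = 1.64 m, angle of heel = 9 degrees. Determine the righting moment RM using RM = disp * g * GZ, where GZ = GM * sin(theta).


Formula: GZ = GM * sin(theta); RM = disp * g * GZ
Step 1 — GZ = 1.64 * sin(9°) = 1.64 * 0.156434 = 0.256552 m
Step 2 — RM = 47045000 * 9.81 * 0.256552 ≈ 118400000 N·m (5 s.f.)

118400000 N·m


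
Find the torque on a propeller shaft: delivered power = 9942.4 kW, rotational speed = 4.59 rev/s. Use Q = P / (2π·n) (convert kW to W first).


Formula: Q = P_W / (2 * pi * n)
Step 1 — P_W = 9942.4 kW * 1000 = 9942400.0 W
Step 2 — 2 * pi * n = 2 * pi * 4.59 = 28.839821
Step 3 — Q = 9942400.0 / 28.839821 ≈ 344750 N·m (5 s.f.)

344750 N·m


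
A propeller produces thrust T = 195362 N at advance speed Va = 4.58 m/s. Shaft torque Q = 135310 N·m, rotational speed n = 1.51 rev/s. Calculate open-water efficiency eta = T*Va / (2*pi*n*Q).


Formula: eta = T * Va / (2 * pi * n * Q)
Step 1 — numerator = T * Va = 195362 * 4.58 = 894757.96
Step 2 — 2 * pi * n = 2 * pi * 1.51 = 9.48761
Step 3 — denominator = 9.48761 * 135310 = 1283768.51
Step 4 — eta = 894757.96 / 1283768.51 ≈ 0.69698 (5 s.f.)

0.69698


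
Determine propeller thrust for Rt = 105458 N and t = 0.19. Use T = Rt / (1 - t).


Formula: T = Rt / (1 - t)
Step 1 — (1 - t) = 1 - 0.19 = 0.81
Step 2 — T = 105458 / 0.81 ≈ 130200 N (5 s.f.)

130200 N


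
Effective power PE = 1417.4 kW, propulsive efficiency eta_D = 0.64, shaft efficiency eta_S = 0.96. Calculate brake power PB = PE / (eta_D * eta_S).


Formula: PB = PE / (eta_D * eta_S)
Step 1 — combined efficiency = eta_D * eta_S = 0.64 * 0.96 = 0.6144
Step 2 — PB = 1417.4 / 0.6144 ≈ 2307.0 kW (5 s.f.)

2307.0 kW


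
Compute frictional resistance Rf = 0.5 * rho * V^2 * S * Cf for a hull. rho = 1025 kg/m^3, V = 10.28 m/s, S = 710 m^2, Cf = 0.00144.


Formula: Rf = 0.5 * rho * V^2 * S * Cf
Step 1 — V^2 = 10.28^2 = 105.6784
Step 2 — 0.5 * rho * V^2 = 0.5 * 1025 * 105.6784 = 54160.18
Step 3 — Rf = 54160.18 * 710 * 0.00144 ≈ 55373 N (5 s.f.)

55373 N


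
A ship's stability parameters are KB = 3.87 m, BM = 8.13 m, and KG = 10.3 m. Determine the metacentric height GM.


Formula: GM = KB + BM - KG
Step 1 — KM = KB + BM = 3.87 + 8.13 = 12.0 m
Step 2 — GM = KM - KG = 12.0 - 10.3 = 1.7 m

1.7 m


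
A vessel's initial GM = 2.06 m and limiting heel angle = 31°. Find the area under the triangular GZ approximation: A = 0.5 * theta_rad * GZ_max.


Formula: GZ_max = GM * sin(theta); Area = 0.5 * theta_rad * GZ_max
Step 1 — GZ_max = 2.06 * sin(31°) = 2.06 * 0.515038 = 1.060978 m
Step 2 — theta_rad = 31 * pi/180 = 0.541052 rad
Step 3 — Area = 0.5 * 0.541052 * 1.060978 ≈ 0.28702 m·rad (5 s.f.)

0.28702 m·rad


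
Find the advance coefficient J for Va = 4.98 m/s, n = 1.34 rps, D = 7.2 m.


Formula: J = Va / (n * D)
Step 1 — n * D = 1.34 * 7.2 = 9.648
Step 2 — J = 4.98 / 9.648 ≈ 0.51617 (5 s.f.)

0.51617


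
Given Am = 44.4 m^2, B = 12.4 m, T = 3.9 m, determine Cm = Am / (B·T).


Formula: Cm = Am / (B * T)
Step 1 — B * T = 12.4 * 3.9 = 48.36 m^2
Step 2 — Cm = 44.4 / 48.36 ≈ 0.91811 (5 s.f.)

0.91811


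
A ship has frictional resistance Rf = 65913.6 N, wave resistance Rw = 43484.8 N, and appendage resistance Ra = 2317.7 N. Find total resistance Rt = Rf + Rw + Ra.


Formula: Rt = Rf + Rw + Ra
Substituting: Rt = 65913.6 + 43484.8 + 2317.7
Result: Rt = 111716.1 N

111716.1 N


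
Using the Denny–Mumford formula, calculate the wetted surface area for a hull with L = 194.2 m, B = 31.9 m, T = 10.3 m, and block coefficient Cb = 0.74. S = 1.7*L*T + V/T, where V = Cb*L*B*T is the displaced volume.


Formula: S = 1.7*L*T + V/T with V = Cb*L*B*T, i.e. S = L * (1.7*T + Cb*B)
Step 1 — 1.7*T = 1.7 * 10.3 = 17.51 m
Step 2 — Cb*B = 0.74 * 31.9 = 23.606 m
Step 3 — 1.7*T + Cb*B = 17.51 + 23.606 = 41.116 m
Step 4 — S = 194.2 * 41.116 ≈ 7984.7 m^2 (5 s.f.)

7984.7 m^2


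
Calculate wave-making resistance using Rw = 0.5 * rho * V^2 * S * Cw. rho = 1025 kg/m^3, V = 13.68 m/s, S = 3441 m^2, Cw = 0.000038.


Formula: Rw = 0.5 * rho * V^2 * S * Cw
Step 1 — V^2 = 13.68^2 = 187.1424
Step 2 — 0.5 * rho * V^2 = 0.5 * 1025 * 187.1424 = 95910.48
Step 3 — Rw = 95910.48 * 3441 * 0.000038 ≈ 12541 N (5 s.f.)

12541 N


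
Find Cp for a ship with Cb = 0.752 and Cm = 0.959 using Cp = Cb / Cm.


Formula: Cp = Cb / Cm
Substituting: Cp = 0.752 / 0.959
Result: Cp ≈ 0.78415 (5 s.f.)

0.78415


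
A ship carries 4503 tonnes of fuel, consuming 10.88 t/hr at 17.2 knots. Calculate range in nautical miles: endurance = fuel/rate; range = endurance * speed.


Formula: endurance = fuel / rate; range = endurance * speed
Step 1 — endurance = 4503 / 10.88 = 413.8787 hours
Step 2 — range = 413.8787 * 17.2 ≈ 7118.7 nautical miles (5 s.f.)

7118.7 NM


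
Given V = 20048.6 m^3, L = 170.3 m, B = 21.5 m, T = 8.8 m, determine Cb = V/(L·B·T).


Formula: Cb = V / (L * B * T)
Step 1 — L * B * T = 170.3 * 21.5 * 8.8 = 32220.76 m^3
Step 2 — Cb = 20048.6 / 32220.76 ≈ 0.62223 (5 s.f.)

0.62223


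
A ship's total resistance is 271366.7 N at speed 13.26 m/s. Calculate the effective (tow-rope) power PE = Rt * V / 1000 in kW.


Formula: PE = Rt * V / 1000 (kW)
Step 1 — PE (W) = 271366.7 * 13.26 = 3598322.442 W
Step 2 — PE (kW) = 3598322.442 / 1000 ≈ 3598.3 kW (5 s.f.)

3598.3 kW


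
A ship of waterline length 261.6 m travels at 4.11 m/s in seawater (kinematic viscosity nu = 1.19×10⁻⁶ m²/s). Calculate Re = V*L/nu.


Formula: Re = V * L / nu
Step 1 — V * L = 4.11 * 261.6 = 1075.176 m^2/s
Step 2 — Re = 1075.176 / 1.19e-6 = 9.04e+08

9.04e+08


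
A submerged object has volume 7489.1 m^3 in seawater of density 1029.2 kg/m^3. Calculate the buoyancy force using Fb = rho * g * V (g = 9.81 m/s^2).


Formula: Fb = rho * g * V
Substituting: Fb = 1029.2 * 9.81 * 7489.1
Intermediate: 1029.2 * 9.81 = 10096.452
Result: Fb = 10096.452 * 7489.1 ≈ 75613000 N (5 s.f.)

75613000 N


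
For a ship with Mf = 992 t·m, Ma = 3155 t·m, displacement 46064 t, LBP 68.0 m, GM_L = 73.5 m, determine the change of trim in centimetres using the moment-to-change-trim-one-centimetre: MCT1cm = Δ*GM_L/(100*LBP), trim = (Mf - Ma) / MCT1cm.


Formula: net trimming moment = Mf - Ma; MCT1cm = Δ*GM_L/(100*LBP); trim = net moment / MCT1cm
Step 1 — net trimming moment = 992 - 3155 = -2163 t·m
Step 2 — MCT1cm = 46064 * 73.5 / (100 * 68.0) = 497.8976 t·m/cm
Step 3 — trim = -2163 / 497.8976 ≈ -4.3443 cm (5 s.f.)

-4.3443 cm


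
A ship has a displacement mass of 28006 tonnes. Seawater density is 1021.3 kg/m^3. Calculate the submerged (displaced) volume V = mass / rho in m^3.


Formula: V = mass / rho
Step 1 — convert tonnes to kg: 28006 t * 1000 = 28006000 kg
Step 2 — V = 28006000 / 1021.3 ≈ 27422 m^3 (5 s.f.)

27422 m^3


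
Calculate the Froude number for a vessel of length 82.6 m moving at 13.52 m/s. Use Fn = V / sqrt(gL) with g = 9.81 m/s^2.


Formula: Fn = V / sqrt(g * L)
Step 1 — g * L = 9.81 * 82.6 = 810.306
Step 2 — sqrt(g * L) = sqrt(810.306) = 28.465874
Step 3 — Fn = 13.52 / 28.465874 ≈ 0.47495 (5 s.f.)

0.47495


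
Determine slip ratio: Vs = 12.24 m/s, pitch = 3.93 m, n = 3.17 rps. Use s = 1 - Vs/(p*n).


Formula: s = 1 - Vs / (p * n)
Step 1 — p * n = 3.93 * 3.17 = 12.4581
Step 2 — Vs / (p*n) = 12.24 / 12.4581 = 0.982493 (6 d.p.)
Step 3 — s = 1 - 0.982493 = 0.017507

0.017507


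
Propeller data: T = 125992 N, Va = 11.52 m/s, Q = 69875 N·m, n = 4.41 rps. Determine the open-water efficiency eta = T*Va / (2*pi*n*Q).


Formula: eta = T * Va / (2 * pi * n * Q)
Step 1 — numerator = T * Va = 125992 * 11.52 = 1451427.84
Step 2 — 2 * pi * n = 2 * pi * 4.41 = 27.708847
Step 3 — denominator = 27.708847 * 69875 = 1936155.68
Step 4 — eta = 1451427.84 / 1936155.68 ≈ 0.74964 (5 s.f.)

0.74964


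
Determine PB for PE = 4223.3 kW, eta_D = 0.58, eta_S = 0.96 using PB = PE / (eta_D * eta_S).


Formula: PB = PE / (eta_D * eta_S)
Step 1 — combined efficiency = eta_D * eta_S = 0.58 * 0.96 = 0.5568
Step 2 — PB = 4223.3 / 0.5568 ≈ 7584.9 kW (5 s.f.)

7584.9 kW


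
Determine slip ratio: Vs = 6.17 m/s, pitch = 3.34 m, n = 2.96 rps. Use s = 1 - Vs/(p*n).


Formula: s = 1 - Vs / (p * n)
Step 1 — p * n = 3.34 * 2.96 = 9.8864
Step 2 — Vs / (p*n) = 6.17 / 9.8864 = 0.62409 (6 d.p.)
Step 3 — s = 1 - 0.62409 = 0.37591

0.37591


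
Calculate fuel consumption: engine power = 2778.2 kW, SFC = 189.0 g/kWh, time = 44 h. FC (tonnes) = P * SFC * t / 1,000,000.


Formula: FC (tonnes) = P * SFC * t / 1,000,000
Step 1 — P * SFC * t = 2778.2 * 189.0 * 44 = 23103511.2 g
Step 2 — FC (tonnes) = 23103511.2 / 1,000,000 ≈ 23.104 tonnes (5 s.f.)

23.104 tonnes


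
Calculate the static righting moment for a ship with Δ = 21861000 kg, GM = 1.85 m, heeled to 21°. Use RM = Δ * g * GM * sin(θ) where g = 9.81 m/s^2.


Formula: GZ = GM * sin(theta); RM = disp * g * GZ
Step 1 — GZ = 1.85 * sin(21°) = 1.85 * 0.358368 = 0.662981 m
Step 2 — RM = 21861000 * 9.81 * 0.662981 ≈ 142180000 N·m (5 s.f.)

142180000 N·m


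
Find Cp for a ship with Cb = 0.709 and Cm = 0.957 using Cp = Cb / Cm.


Formula: Cp = Cb / Cm
Substituting: Cp = 0.709 / 0.957
Result: Cp ≈ 0.74086 (5 s.f.)

0.74086


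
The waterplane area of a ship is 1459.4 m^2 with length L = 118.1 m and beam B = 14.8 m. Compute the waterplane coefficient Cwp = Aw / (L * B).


Formula: Cwp = Aw / (L * B)
Step 1 — L * B = 118.1 * 14.8 = 1747.88 m^2
Step 2 — Cwp = 1459.4 / 1747.88 ≈ 0.83495 (5 s.f.)

0.83495


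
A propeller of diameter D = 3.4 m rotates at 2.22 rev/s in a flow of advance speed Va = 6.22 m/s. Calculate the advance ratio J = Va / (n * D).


Formula: J = Va / (n * D)
Step 1 — n * D = 2.22 * 3.4 = 7.548
Step 2 — J = 6.22 / 7.548 ≈ 0.82406 (5 s.f.)

0.82406


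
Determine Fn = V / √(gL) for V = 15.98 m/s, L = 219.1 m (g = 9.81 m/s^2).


Formula: Fn = V / sqrt(g * L)
Step 1 — g * L = 9.81 * 219.1 = 2149.371
Step 2 — sqrt(g * L) = sqrt(2149.371) = 46.361309
Step 3 — Fn = 15.98 / 46.361309 ≈ 0.34468 (5 s.f.)

0.34468


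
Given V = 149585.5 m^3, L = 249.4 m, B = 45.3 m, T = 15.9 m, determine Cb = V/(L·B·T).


Formula: Cb = V / (L * B * T)
Step 1 — L * B * T = 249.4 * 45.3 * 15.9 = 179635.338 m^3
Step 2 — Cb = 149585.5 / 179635.338 ≈ 0.83272 (5 s.f.)

0.83272


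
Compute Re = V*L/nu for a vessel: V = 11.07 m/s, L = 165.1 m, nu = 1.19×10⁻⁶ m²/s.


Formula: Re = V * L / nu
Step 1 — V * L = 11.07 * 165.1 = 1827.657 m^2/s
Step 2 — Re = 1827.657 / 1.19e-6 = 1.54e+09

1.54e+09


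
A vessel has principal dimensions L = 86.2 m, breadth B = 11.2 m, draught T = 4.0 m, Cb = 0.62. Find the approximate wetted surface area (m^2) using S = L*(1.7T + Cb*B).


Formula: S = 1.7*L*T + V/T with V = Cb*L*B*T, i.e. S = L * (1.7*T + Cb*B)
Step 1 — 1.7*T = 1.7 * 4.0 = 6.8 m
Step 2 — Cb*B = 0.62 * 11.2 = 6.944 m
Step 3 — 1.7*T + Cb*B = 6.8 + 6.944 = 13.744 m
Step 4 — S = 86.2 * 13.744 ≈ 1184.7 m^2 (5 s.f.)

1184.7 m^2


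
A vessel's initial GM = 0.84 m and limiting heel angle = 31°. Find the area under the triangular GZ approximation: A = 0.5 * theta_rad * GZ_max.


Formula: GZ_max = GM * sin(theta); Area = 0.5 * theta_rad * GZ_max
Step 1 — GZ_max = 0.84 * sin(31°) = 0.84 * 0.515038 = 0.432632 m
Step 2 — theta_rad = 31 * pi/180 = 0.541052 rad
Step 3 — Area = 0.5 * 0.541052 * 0.432632 ≈ 0.11704 m·rad (5 s.f.)

0.11704 m·rad


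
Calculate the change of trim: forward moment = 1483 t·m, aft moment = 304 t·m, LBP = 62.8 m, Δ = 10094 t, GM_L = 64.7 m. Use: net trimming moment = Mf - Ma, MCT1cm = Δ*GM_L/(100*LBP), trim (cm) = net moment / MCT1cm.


Formula: net trimming moment = Mf - Ma; MCT1cm = Δ*GM_L/(100*LBP); trim = net moment / MCT1cm
Step 1 — net trimming moment = 1483 - 304 = 1179 t·m
Step 2 — MCT1cm = 10094 * 64.7 / (100 * 62.8) = 103.9939 t·m/cm
Step 3 — trim = 1179 / 103.9939 ≈ 11.337 cm (5 s.f.)

11.337 cm


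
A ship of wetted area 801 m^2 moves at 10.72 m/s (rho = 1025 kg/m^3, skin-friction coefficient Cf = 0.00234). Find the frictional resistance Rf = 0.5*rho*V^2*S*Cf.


Formula: Rf = 0.5 * rho * V^2 * S * Cf
Step 1 — V^2 = 10.72^2 = 114.9184
Step 2 — 0.5 * rho * V^2 = 0.5 * 1025 * 114.9184 = 58895.68
Step 3 — Rf = 58895.68 * 801 * 0.00234 ≈ 110390 N (5 s.f.)

110390 N


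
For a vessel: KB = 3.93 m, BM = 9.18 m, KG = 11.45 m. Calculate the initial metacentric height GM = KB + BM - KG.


Formula: GM = KB + BM - KG
Step 1 — KM = KB + BM = 3.93 + 9.18 = 13.11 m
Step 2 — GM = KM - KG = 13.11 - 11.45 = 1.66 m

1.66 m


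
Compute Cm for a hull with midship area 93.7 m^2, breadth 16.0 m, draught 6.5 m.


Formula: Cm = Am / (B * T)
Step 1 — B * T = 16.0 * 6.5 = 104.0 m^2
Step 2 — Cm = 93.7 / 104.0 ≈ 0.90096 (5 s.f.)

0.90096


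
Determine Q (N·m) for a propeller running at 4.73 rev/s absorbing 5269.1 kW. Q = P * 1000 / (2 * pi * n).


Formula: Q = P_W / (2 * pi * n)
Step 1 — P_W = 5269.1 kW * 1000 = 5269100.0 W
Step 2 — 2 * pi * n = 2 * pi * 4.73 = 29.719467
Step 3 — Q = 5269100.0 / 29.719467 ≈ 177290 N·m (5 s.f.)

177290 N·m


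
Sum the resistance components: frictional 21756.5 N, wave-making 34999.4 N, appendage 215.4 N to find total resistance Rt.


Formula: Rt = Rf + Rw + Ra
Substituting: Rt = 21756.5 + 34999.4 + 215.4
Result: Rt = 56971.3 N

56971.3 N


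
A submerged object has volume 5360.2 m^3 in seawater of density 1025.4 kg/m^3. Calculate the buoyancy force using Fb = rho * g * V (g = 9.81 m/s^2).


Formula: Fb = rho * g * V
Substituting: Fb = 1025.4 * 9.81 * 5360.2
Intermediate: 1025.4 * 9.81 = 10059.174
Result: Fb = 10059.174 * 5360.2 ≈ 53919000 N (5 s.f.)

53919000 N


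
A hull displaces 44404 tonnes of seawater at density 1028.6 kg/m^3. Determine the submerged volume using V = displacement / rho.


Formula: V = mass / rho
Step 1 — convert tonnes to kg: 44404 t * 1000 = 44404000 kg
Step 2 — V = 44404000 / 1028.6 ≈ 43169 m^3 (5 s.f.)

43169 m^3


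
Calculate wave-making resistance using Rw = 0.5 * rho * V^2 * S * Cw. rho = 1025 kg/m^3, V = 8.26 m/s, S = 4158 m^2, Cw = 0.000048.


Formula: Rw = 0.5 * rho * V^2 * S * Cw
Step 1 — V^2 = 8.26^2 = 68.2276
Step 2 — 0.5 * rho * V^2 = 0.5 * 1025 * 68.2276 = 34966.645
Step 3 — Rw = 34966.645 * 4158 * 0.000048 ≈ 6978.8 N (5 s.f.)

6978.8 N


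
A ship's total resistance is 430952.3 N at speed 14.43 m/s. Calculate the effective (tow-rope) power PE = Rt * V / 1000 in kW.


Formula: PE = Rt * V / 1000 (kW)
Step 1 — PE (W) = 430952.3 * 14.43 = 6218641.689 W
Step 2 — PE (kW) = 6218641.689 / 1000 ≈ 6218.6 kW (5 s.f.)

6218.6 kW


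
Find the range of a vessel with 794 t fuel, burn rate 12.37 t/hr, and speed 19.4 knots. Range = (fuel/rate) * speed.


Formula: endurance = fuel / rate; range = endurance * speed
Step 1 — endurance = 794 / 12.37 = 64.1876 hours
Step 2 — range = 64.1876 * 19.4 ≈ 1245.2 nautical miles (5 s.f.)

1245.2 NM
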